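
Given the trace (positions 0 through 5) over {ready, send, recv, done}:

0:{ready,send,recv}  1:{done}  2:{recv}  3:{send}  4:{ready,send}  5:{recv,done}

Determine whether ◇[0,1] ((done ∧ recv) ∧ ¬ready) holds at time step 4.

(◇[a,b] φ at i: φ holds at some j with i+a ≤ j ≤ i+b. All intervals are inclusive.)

Yes

Check ((done ∧ recv) ∧ ¬ready) at each j in [4,5]:
  j=4: false
  j=5: true
Found at j=5 → formula holds.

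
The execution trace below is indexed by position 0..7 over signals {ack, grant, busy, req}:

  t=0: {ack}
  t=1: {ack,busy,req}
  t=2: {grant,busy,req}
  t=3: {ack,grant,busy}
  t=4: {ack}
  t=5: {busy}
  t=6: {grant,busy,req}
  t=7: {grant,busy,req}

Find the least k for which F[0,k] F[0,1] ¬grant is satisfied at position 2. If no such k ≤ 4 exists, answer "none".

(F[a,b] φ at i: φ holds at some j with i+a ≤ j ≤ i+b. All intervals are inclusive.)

1

Scan j = 2,3,… for F[0,1] ¬grant:
  j=2: fails
  j=3: holds
First hit at j=3, so smallest k = 3-2 = 1.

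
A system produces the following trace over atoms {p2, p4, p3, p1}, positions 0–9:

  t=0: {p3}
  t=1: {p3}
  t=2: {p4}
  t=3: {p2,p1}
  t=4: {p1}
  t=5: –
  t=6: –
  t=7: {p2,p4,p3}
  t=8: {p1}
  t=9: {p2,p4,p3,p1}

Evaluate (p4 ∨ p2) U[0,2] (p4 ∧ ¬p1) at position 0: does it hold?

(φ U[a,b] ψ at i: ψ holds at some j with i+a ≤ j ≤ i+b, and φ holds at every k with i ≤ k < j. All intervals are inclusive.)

Need some j in [0,2] with (p4 ∧ ¬p1), and (p4 ∨ p2) at every k in [0,j-1].
  j=0: (p4 ∧ ¬p1) false.
  j=1: (p4 ∧ ¬p1) false.
  j=2: (p4 ∧ ¬p1) holds, but (p4 ∨ p2) fails at k=0 → not this j.
No j in the window works → until fails.

Does not hold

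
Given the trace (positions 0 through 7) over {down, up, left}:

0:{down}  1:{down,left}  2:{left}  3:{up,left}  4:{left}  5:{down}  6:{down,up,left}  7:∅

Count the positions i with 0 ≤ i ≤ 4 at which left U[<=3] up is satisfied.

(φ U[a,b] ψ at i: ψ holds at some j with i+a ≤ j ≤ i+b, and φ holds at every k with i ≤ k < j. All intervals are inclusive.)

3

Evaluate at each i in [0,4]:
  i=0: ✗ (lhs fails at k=0 before rhs at j=3)
  i=1: ✓ (rhs at j=3; lhs holds on [1,2])
  i=2: ✓ (rhs at j=3; lhs holds on [2,2])
  i=3: ✓ (rhs at j=3)
  i=4: ✗ (lhs fails at k=5 before rhs at j=6)
Positions where it holds: {1, 2, 3} → 3.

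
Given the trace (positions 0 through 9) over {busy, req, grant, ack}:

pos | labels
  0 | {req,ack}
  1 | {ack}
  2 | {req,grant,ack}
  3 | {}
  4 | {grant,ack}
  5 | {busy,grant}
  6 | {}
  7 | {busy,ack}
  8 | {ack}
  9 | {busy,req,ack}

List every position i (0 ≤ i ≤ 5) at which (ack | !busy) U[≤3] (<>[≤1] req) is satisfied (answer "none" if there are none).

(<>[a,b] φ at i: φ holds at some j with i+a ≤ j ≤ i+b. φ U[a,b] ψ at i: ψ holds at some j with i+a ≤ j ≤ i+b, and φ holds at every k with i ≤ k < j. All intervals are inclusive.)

Evaluate at each i in [0,5]:
  i=0: ✓ (rhs at j=0)
  i=1: ✓ (rhs at j=1)
  i=2: ✓ (rhs at j=2)
  i=3: ✗ (no rhs in [3,6])
  i=4: ✗ (no rhs in [4,7])
  i=5: ✗ (lhs fails at k=5 before rhs at j=8)

0, 1, 2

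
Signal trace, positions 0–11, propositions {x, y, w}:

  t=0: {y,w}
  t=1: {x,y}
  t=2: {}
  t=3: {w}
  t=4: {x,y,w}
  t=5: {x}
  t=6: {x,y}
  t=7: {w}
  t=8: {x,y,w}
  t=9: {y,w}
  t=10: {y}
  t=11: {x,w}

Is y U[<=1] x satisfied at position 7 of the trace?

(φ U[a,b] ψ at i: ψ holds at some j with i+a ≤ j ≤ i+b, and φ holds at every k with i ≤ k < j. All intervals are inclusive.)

False

Need some j in [7,8] with x, and y at every k in [7,j-1].
  j=7: x false.
  j=8: x holds, but y fails at k=7 → not this j.
No j in the window works → until fails.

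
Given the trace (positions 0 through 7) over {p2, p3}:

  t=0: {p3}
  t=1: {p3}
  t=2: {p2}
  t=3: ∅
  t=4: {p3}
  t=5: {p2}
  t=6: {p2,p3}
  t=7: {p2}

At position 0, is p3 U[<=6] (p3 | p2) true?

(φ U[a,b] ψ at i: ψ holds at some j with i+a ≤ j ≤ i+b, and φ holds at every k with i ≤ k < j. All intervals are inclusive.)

True

Need some j in [0,6] with (p3 | p2), and p3 at every k in [0,j-1].
  j=0: (p3 | p2) holds; no prefix to check → satisfied.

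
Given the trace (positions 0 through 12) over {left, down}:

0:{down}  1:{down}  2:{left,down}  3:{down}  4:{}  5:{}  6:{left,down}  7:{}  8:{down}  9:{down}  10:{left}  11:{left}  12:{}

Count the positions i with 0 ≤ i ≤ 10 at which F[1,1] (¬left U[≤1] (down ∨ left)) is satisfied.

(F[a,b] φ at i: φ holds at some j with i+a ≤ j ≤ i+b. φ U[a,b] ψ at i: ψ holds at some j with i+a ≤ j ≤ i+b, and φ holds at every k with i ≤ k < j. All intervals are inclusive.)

Evaluate at each i in [0,10]:
  i=0: ✓ (witness j=1)
  i=1: ✓ (witness j=2)
  i=2: ✓ (witness j=3)
  i=3: ✗ (none in [4,4])
  i=4: ✓ (witness j=5)
  i=5: ✓ (witness j=6)
  i=6: ✓ (witness j=7)
  i=7: ✓ (witness j=8)
  i=8: ✓ (witness j=9)
  i=9: ✓ (witness j=10)
  i=10: ✓ (witness j=11)
Positions where it holds: {0, 1, 2, 4, 5, 6, 7, 8, 9, 10} → 10.

10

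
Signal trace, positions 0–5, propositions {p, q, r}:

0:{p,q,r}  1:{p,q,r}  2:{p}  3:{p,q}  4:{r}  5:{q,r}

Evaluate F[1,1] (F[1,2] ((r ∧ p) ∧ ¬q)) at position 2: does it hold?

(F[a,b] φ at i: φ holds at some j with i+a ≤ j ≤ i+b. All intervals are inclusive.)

Check F[1,2] ((r ∧ p) ∧ ¬q) at each j in [3,3]:
  j=3: fails (none in [4,5])
No position in the window satisfies it → formula fails.

False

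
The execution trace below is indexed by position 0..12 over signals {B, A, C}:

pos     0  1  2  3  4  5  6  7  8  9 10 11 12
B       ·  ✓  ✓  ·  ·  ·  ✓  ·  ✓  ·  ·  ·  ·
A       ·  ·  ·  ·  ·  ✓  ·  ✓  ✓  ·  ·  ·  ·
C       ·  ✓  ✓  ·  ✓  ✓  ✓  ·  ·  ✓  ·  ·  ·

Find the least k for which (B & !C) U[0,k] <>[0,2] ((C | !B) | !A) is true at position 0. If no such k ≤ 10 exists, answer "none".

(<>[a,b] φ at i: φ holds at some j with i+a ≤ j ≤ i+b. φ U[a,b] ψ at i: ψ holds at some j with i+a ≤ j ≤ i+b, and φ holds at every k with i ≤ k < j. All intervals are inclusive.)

Need earliest j ≥ 0 with <>[0,2] ((C | !B) | !A), and (B & !C) at every k in [0,j-1].
  j=0: rhs holds (empty prefix). k = 0.

0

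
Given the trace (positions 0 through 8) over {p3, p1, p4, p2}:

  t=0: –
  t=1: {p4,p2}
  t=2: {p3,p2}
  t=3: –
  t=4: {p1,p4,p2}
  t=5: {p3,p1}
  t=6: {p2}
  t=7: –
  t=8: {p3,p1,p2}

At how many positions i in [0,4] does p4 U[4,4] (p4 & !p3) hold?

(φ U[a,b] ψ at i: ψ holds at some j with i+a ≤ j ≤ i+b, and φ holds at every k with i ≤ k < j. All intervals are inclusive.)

Evaluate at each i in [0,4]:
  i=0: ✗ (lhs fails at k=0 before rhs at j=4)
  i=1: ✗ (no rhs in [5,5])
  i=2: ✗ (no rhs in [6,6])
  i=3: ✗ (no rhs in [7,7])
  i=4: ✗ (no rhs in [8,8])
Positions where it holds: {} → 0.

0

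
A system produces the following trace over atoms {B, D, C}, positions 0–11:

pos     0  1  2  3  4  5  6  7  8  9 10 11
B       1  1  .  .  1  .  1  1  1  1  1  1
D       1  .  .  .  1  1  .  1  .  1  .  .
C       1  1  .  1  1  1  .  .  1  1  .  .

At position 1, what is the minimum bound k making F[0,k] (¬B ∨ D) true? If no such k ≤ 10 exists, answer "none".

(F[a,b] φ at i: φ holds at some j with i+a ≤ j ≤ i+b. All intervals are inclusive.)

Scan j = 1,2,… for (¬B ∨ D):
  j=1: fails
  j=2: holds
First hit at j=2, so smallest k = 2-1 = 1.

1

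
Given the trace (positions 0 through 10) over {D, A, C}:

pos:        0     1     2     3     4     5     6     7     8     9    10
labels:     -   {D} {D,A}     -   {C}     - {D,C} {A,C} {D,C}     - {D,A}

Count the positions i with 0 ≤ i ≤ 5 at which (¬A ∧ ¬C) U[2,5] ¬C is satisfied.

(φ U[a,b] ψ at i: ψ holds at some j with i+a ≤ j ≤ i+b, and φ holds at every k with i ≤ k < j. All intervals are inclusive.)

Evaluate at each i in [0,5]:
  i=0: ✓ (rhs at j=2; lhs holds on [0,1])
  i=1: ✗ (lhs fails at k=2 before rhs at j=3)
  i=2: ✗ (lhs fails at k=2 before rhs at j=5)
  i=3: ✗ (lhs fails at k=4 before rhs at j=5)
  i=4: ✗ (lhs fails at k=4 before rhs at j=9)
  i=5: ✗ (lhs fails at k=6 before rhs at j=9)
Positions where it holds: {0} → 1.

1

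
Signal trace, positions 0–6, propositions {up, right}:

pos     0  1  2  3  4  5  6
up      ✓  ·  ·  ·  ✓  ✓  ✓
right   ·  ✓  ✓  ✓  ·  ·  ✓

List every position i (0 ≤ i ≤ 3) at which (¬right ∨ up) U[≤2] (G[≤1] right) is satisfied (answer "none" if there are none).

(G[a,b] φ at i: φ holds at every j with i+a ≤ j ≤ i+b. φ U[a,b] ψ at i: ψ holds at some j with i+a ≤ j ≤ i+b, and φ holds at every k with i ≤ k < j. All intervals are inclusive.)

Evaluate at each i in [0,3]:
  i=0: ✓ (rhs at j=1; lhs holds on [0,0])
  i=1: ✓ (rhs at j=1)
  i=2: ✓ (rhs at j=2)
  i=3: ✗ (no rhs in [3,5])

0, 1, 2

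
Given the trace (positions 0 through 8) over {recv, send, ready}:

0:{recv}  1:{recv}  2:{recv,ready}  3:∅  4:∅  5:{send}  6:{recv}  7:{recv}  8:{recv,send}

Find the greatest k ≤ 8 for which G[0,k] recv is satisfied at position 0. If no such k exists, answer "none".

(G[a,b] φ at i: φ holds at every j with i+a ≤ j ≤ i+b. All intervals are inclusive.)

recv must hold from j=0 onward; find where it first fails.
  j=0: holds
  j=1: holds
  j=2: holds
  j=3: fails
Holds on [0,2], so largest k = 2.

2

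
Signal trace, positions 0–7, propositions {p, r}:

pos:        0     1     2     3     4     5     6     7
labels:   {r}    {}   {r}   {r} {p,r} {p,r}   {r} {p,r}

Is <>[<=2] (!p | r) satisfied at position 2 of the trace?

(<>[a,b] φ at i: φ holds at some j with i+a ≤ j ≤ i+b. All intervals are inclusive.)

Yes

Check (!p | r) at each j in [2,4]:
  j=2: true
  j=3: true
  j=4: true
Found at j=2 → formula holds.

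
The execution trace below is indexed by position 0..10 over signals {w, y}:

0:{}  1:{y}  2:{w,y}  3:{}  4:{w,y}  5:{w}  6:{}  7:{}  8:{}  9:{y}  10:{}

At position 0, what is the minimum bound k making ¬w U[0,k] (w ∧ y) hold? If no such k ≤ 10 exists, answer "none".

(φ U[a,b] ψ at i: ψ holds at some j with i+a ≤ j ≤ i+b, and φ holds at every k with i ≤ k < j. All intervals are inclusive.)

2

Need earliest j ≥ 0 with (w ∧ y), and ¬w at every k in [0,j-1].
  j=0: rhs fails.
  j=1: rhs fails.
  j=2: rhs holds; lhs holds on [0,1]. k = 2.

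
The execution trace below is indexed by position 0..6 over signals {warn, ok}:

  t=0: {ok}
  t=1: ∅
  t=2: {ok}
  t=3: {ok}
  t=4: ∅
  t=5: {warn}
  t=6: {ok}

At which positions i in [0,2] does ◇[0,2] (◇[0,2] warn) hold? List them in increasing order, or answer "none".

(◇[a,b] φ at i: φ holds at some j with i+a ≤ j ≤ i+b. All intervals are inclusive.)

Evaluate at each i in [0,2]:
  i=0: ✗ (none in [0,2])
  i=1: ✓ (witness j=3)
  i=2: ✓ (witness j=3)

1, 2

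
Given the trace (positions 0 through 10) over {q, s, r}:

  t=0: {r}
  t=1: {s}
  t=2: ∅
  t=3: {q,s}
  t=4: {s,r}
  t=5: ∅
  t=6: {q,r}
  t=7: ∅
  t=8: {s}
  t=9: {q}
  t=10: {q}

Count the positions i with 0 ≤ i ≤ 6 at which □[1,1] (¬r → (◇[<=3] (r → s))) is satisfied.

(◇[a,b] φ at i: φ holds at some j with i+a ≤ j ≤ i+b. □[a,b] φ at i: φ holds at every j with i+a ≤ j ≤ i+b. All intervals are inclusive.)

7

Evaluate at each i in [0,6]:
  i=0: ✓ (all of [1,1])
  i=1: ✓ (all of [2,2])
  i=2: ✓ (all of [3,3])
  i=3: ✓ (all of [4,4])
  i=4: ✓ (all of [5,5])
  i=5: ✓ (all of [6,6])
  i=6: ✓ (all of [7,7])
Positions where it holds: {0, 1, 2, 3, 4, 5, 6} → 7.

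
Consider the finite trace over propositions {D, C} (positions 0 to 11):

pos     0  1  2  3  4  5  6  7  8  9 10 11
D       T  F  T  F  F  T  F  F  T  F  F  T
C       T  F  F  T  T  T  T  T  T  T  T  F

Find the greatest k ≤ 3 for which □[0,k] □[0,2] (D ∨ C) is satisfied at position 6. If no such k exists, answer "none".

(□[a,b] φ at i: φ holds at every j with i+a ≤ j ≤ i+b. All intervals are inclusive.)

□[0,2] (D ∨ C) must hold from j=6 onward; find where it first fails.
  j=6: holds
  j=7: holds
  j=8: holds
  j=9: holds
Holds through j=9; largest k = 3.

3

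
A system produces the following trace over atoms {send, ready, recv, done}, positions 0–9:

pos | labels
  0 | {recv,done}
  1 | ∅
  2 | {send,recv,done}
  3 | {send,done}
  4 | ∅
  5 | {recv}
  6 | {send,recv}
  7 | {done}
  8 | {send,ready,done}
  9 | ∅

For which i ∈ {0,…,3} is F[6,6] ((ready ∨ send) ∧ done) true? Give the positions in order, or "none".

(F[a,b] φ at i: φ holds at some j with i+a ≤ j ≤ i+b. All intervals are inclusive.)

2

Evaluate at each i in [0,3]:
  i=0: ✗ (none in [6,6])
  i=1: ✗ (none in [7,7])
  i=2: ✓ (witness j=8)
  i=3: ✗ (none in [9,9])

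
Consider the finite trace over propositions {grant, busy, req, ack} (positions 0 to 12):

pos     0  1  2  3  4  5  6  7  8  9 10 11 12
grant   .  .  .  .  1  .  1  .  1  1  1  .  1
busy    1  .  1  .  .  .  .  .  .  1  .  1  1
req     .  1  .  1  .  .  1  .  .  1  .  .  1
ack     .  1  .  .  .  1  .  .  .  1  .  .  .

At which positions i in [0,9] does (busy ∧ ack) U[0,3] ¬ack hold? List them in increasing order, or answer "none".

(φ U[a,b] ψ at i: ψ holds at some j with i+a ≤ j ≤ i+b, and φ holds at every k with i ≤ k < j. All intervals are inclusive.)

0, 2, 3, 4, 6, 7, 8, 9

Evaluate at each i in [0,9]:
  i=0: ✓ (rhs at j=0)
  i=1: ✗ (lhs fails at k=1 before rhs at j=2)
  i=2: ✓ (rhs at j=2)
  i=3: ✓ (rhs at j=3)
  i=4: ✓ (rhs at j=4)
  i=5: ✗ (lhs fails at k=5 before rhs at j=6)
  i=6: ✓ (rhs at j=6)
  i=7: ✓ (rhs at j=7)
  i=8: ✓ (rhs at j=8)
  i=9: ✓ (rhs at j=10; lhs holds on [9,9])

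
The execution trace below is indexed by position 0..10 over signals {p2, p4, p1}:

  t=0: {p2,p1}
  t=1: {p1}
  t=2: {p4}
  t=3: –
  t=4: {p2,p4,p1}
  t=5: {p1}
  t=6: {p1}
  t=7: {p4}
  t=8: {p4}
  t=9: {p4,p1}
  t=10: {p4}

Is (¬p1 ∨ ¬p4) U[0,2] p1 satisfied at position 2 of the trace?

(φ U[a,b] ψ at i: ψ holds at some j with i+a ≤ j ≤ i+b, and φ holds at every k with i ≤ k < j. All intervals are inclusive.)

Need some j in [2,4] with p1, and (¬p1 ∨ ¬p4) at every k in [2,j-1].
  j=2: p1 false.
  j=3: p1 false.
  j=4: p1 holds; (¬p1 ∨ ¬p4) holds at every k in [2,3] → satisfied.

True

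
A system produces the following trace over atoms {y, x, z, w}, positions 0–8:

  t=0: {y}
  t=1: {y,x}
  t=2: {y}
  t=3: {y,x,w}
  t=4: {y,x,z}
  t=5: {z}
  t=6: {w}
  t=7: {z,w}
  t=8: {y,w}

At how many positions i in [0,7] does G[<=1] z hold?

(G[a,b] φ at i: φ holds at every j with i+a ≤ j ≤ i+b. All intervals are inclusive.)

Evaluate at each i in [0,7]:
  i=0: ✗ (fails at j=0)
  i=1: ✗ (fails at j=1)
  i=2: ✗ (fails at j=2)
  i=3: ✗ (fails at j=3)
  i=4: ✓ (all of [4,5])
  i=5: ✗ (fails at j=6)
  i=6: ✗ (fails at j=6)
  i=7: ✗ (fails at j=8)
Positions where it holds: {4} → 1.

1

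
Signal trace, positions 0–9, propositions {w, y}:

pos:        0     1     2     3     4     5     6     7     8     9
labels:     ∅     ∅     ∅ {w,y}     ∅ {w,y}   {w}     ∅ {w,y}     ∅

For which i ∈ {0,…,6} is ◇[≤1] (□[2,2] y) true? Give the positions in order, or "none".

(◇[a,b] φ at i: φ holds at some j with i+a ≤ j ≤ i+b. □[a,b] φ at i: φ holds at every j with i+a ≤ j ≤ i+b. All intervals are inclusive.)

0, 1, 2, 3, 5, 6

Evaluate at each i in [0,6]:
  i=0: ✓ (witness j=1)
  i=1: ✓ (witness j=1)
  i=2: ✓ (witness j=3)
  i=3: ✓ (witness j=3)
  i=4: ✗ (none in [4,5])
  i=5: ✓ (witness j=6)
  i=6: ✓ (witness j=6)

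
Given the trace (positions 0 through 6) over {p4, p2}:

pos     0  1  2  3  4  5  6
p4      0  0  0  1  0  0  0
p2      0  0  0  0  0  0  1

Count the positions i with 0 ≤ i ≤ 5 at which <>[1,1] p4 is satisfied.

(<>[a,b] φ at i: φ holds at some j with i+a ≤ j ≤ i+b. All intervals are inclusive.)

Evaluate at each i in [0,5]:
  i=0: ✗ (none in [1,1])
  i=1: ✗ (none in [2,2])
  i=2: ✓ (witness j=3)
  i=3: ✗ (none in [4,4])
  i=4: ✗ (none in [5,5])
  i=5: ✗ (none in [6,6])
Positions where it holds: {2} → 1.

1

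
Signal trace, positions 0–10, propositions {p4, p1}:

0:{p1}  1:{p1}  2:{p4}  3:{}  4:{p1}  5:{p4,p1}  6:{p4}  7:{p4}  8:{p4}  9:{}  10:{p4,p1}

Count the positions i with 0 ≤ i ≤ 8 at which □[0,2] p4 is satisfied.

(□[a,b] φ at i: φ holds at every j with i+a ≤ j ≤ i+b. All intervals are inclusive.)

2

Evaluate at each i in [0,8]:
  i=0: ✗ (fails at j=0)
  i=1: ✗ (fails at j=1)
  i=2: ✗ (fails at j=3)
  i=3: ✗ (fails at j=3)
  i=4: ✗ (fails at j=4)
  i=5: ✓ (all of [5,7])
  i=6: ✓ (all of [6,8])
  i=7: ✗ (fails at j=9)
  i=8: ✗ (fails at j=9)
Positions where it holds: {5, 6} → 2.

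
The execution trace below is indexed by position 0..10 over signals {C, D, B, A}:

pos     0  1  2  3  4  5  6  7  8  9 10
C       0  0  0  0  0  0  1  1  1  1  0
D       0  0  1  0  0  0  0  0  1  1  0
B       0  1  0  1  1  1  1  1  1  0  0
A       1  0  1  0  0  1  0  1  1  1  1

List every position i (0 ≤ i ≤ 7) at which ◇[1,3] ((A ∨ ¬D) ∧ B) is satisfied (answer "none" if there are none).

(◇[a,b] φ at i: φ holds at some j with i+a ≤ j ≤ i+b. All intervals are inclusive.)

Evaluate at each i in [0,7]:
  i=0: ✓ (witness j=1)
  i=1: ✓ (witness j=3)
  i=2: ✓ (witness j=3)
  i=3: ✓ (witness j=4)
  i=4: ✓ (witness j=5)
  i=5: ✓ (witness j=6)
  i=6: ✓ (witness j=7)
  i=7: ✓ (witness j=8)

0, 1, 2, 3, 4, 5, 6, 7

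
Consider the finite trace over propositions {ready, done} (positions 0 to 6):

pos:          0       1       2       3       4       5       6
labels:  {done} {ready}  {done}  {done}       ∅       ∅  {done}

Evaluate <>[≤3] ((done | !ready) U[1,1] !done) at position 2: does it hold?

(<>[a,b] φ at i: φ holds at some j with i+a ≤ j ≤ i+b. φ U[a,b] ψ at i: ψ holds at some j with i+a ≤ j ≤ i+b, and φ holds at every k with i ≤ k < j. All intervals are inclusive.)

True

Check ((done | !ready) U[1,1] !done) at each j in [2,5]:
  j=2: fails
  j=3: holds
  j=4: holds
  j=5: fails
Found at j=3 → formula holds.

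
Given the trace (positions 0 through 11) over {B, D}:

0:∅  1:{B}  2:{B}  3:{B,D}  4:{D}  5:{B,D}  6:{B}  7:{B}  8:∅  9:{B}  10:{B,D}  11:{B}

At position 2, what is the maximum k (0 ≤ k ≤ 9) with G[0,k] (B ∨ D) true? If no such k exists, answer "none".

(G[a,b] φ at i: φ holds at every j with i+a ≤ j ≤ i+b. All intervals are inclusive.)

5

(B ∨ D) must hold from j=2 onward; find where it first fails.
  j=2: holds
  j=3: holds
  j=4: holds
  j=5: holds
  j=6: holds
  j=7: holds
  j=8: fails
Holds on [2,7], so largest k = 5.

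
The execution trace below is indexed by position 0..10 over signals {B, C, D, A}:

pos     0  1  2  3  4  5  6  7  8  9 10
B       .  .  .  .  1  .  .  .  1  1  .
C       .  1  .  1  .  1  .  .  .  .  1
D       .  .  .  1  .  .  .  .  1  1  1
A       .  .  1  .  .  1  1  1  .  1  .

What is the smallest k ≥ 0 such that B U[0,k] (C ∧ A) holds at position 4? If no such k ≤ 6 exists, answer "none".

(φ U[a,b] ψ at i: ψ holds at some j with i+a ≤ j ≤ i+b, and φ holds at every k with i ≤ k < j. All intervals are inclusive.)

1

Need earliest j ≥ 4 with (C ∧ A), and B at every k in [4,j-1].
  j=4: rhs fails.
  j=5: rhs holds; lhs holds on [4,4]. k = 1.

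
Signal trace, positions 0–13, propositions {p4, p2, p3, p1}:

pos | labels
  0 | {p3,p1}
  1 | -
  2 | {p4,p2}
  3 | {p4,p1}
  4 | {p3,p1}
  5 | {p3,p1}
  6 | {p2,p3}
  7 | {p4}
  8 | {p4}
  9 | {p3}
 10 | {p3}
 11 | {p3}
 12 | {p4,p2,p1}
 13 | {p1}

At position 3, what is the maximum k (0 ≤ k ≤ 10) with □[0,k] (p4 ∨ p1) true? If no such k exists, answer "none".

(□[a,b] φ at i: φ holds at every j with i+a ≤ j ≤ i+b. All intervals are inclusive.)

(p4 ∨ p1) must hold from j=3 onward; find where it first fails.
  j=3: holds
  j=4: holds
  j=5: holds
  j=6: fails
Holds on [3,5], so largest k = 2.

2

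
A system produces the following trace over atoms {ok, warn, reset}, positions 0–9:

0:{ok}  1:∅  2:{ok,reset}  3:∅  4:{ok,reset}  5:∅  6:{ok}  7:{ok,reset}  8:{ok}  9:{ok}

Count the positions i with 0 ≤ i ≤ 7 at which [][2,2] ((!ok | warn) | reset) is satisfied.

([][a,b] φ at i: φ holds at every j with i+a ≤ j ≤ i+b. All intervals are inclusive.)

5

Evaluate at each i in [0,7]:
  i=0: ✓ (all of [2,2])
  i=1: ✓ (all of [3,3])
  i=2: ✓ (all of [4,4])
  i=3: ✓ (all of [5,5])
  i=4: ✗ (fails at j=6)
  i=5: ✓ (all of [7,7])
  i=6: ✗ (fails at j=8)
  i=7: ✗ (fails at j=9)
Positions where it holds: {0, 1, 2, 3, 5} → 5.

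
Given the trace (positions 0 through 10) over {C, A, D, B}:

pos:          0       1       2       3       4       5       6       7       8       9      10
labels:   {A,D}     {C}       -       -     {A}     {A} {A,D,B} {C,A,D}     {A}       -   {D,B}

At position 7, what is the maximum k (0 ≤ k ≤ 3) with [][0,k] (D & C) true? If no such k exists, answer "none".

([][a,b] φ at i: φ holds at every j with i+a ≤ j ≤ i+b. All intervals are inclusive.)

0

(D & C) must hold from j=7 onward; find where it first fails.
  j=7: holds
  j=8: fails
Holds on [7,7], so largest k = 0.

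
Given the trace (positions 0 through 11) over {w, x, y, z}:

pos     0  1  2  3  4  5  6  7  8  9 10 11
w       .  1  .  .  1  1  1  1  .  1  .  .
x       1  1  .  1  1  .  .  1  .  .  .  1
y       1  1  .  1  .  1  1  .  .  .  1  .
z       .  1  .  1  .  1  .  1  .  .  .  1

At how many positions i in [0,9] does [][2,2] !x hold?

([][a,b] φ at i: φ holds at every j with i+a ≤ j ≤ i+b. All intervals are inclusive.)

6

Evaluate at each i in [0,9]:
  i=0: ✓ (all of [2,2])
  i=1: ✗ (fails at j=3)
  i=2: ✗ (fails at j=4)
  i=3: ✓ (all of [5,5])
  i=4: ✓ (all of [6,6])
  i=5: ✗ (fails at j=7)
  i=6: ✓ (all of [8,8])
  i=7: ✓ (all of [9,9])
  i=8: ✓ (all of [10,10])
  i=9: ✗ (fails at j=11)
Positions where it holds: {0, 3, 4, 6, 7, 8} → 6.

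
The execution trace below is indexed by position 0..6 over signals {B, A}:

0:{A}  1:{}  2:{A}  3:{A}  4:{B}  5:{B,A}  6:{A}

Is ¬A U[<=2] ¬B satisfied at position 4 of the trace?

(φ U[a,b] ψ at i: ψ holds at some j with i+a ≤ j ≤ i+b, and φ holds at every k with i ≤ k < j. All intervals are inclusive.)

Need some j in [4,6] with ¬B, and ¬A at every k in [4,j-1].
  j=4: ¬B false.
  j=5: ¬B false.
  j=6: ¬B holds, but ¬A fails at k=5 → not this j.
No j in the window works → until fails.

No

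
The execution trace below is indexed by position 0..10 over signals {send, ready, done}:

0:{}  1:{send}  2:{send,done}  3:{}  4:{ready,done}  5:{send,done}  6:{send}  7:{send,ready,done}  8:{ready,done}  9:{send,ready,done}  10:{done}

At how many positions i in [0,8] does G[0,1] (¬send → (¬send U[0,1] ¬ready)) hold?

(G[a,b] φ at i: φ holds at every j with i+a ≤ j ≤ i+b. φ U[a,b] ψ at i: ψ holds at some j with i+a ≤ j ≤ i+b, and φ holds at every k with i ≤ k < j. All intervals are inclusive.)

7

Evaluate at each i in [0,8]:
  i=0: ✓ (all of [0,1])
  i=1: ✓ (all of [1,2])
  i=2: ✓ (all of [2,3])
  i=3: ✓ (all of [3,4])
  i=4: ✓ (all of [4,5])
  i=5: ✓ (all of [5,6])
  i=6: ✓ (all of [6,7])
  i=7: ✗ (fails at j=8)
  i=8: ✗ (fails at j=8)
Positions where it holds: {0, 1, 2, 3, 4, 5, 6} → 7.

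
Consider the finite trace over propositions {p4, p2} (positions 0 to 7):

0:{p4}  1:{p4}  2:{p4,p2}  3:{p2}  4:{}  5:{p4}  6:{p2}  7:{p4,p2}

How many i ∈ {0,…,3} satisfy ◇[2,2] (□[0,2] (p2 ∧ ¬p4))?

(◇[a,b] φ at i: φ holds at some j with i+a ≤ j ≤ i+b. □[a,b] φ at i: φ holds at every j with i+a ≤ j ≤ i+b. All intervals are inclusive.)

Evaluate at each i in [0,3]:
  i=0: ✗ (none in [2,2])
  i=1: ✗ (none in [3,3])
  i=2: ✗ (none in [4,4])
  i=3: ✗ (none in [5,5])
Positions where it holds: {} → 0.

0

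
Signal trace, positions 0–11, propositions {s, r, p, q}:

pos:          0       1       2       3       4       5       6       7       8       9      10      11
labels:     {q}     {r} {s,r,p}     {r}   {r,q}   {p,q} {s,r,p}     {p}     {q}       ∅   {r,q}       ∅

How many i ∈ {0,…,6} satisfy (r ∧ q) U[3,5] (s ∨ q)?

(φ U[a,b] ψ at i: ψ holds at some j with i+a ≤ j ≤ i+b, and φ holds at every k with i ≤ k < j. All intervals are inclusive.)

Evaluate at each i in [0,6]:
  i=0: ✗ (lhs fails at k=0 before rhs at j=4)
  i=1: ✗ (lhs fails at k=1 before rhs at j=4)
  i=2: ✗ (lhs fails at k=2 before rhs at j=5)
  i=3: ✗ (lhs fails at k=3 before rhs at j=6)
  i=4: ✗ (lhs fails at k=5 before rhs at j=8)
  i=5: ✗ (lhs fails at k=5 before rhs at j=8)
  i=6: ✗ (lhs fails at k=6 before rhs at j=10)
Positions where it holds: {} → 0.

0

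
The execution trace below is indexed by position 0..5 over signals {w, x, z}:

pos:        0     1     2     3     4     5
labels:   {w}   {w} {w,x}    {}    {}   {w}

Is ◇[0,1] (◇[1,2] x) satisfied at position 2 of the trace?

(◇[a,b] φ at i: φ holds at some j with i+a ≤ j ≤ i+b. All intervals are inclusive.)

Check ◇[1,2] x at each j in [2,3]:
  j=2: fails (none in [3,4])
  j=3: fails (none in [4,5])
No position in the window satisfies it → formula fails.

No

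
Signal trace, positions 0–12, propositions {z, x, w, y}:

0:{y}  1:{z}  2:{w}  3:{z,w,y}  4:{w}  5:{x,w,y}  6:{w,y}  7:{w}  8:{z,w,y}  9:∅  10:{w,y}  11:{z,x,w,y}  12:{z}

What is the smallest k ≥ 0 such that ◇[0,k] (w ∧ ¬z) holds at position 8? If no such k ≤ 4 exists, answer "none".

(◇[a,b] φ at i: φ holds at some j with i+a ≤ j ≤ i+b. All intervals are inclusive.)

2

Scan j = 8,9,… for (w ∧ ¬z):
  j=8: fails
  j=9: fails
  j=10: holds
First hit at j=10, so smallest k = 10-8 = 2.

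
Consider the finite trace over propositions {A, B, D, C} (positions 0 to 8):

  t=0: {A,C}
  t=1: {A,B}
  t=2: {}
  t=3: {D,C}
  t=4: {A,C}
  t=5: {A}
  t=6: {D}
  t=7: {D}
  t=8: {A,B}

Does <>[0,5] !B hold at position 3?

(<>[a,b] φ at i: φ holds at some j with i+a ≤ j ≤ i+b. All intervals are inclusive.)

Check !B at each j in [3,8]:
  j=3: true
  j=4: true
  j=5: true
  j=6: true
  j=7: true
  j=8: false
Found at j=3 → formula holds.

Holds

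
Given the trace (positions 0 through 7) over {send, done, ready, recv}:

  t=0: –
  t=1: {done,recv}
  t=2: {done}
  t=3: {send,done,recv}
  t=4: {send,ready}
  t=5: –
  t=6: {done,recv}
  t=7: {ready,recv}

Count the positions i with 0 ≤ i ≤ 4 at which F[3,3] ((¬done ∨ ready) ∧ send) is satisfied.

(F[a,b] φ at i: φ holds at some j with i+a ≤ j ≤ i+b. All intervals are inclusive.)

Evaluate at each i in [0,4]:
  i=0: ✗ (none in [3,3])
  i=1: ✓ (witness j=4)
  i=2: ✗ (none in [5,5])
  i=3: ✗ (none in [6,6])
  i=4: ✗ (none in [7,7])
Positions where it holds: {1} → 1.

1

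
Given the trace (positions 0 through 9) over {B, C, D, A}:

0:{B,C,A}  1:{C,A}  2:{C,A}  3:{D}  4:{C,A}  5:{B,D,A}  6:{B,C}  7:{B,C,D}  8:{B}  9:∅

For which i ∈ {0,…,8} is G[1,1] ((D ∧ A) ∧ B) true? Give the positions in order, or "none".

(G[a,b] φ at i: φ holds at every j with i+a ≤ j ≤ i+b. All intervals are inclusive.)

4

Evaluate at each i in [0,8]:
  i=0: ✗ (fails at j=1)
  i=1: ✗ (fails at j=2)
  i=2: ✗ (fails at j=3)
  i=3: ✗ (fails at j=4)
  i=4: ✓ (all of [5,5])
  i=5: ✗ (fails at j=6)
  i=6: ✗ (fails at j=7)
  i=7: ✗ (fails at j=8)
  i=8: ✗ (fails at j=9)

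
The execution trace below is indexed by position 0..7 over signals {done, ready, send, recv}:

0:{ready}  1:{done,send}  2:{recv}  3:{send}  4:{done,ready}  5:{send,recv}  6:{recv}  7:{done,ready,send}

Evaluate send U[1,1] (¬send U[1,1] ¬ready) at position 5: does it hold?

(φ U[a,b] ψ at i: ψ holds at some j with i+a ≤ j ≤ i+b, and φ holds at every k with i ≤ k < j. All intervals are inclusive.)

Need some j in [6,6] with (¬send U[1,1] ¬ready), and send at every k in [5,j-1].
  j=6: (¬send U[1,1] ¬ready) — fails.
No j in the window works → until fails.

False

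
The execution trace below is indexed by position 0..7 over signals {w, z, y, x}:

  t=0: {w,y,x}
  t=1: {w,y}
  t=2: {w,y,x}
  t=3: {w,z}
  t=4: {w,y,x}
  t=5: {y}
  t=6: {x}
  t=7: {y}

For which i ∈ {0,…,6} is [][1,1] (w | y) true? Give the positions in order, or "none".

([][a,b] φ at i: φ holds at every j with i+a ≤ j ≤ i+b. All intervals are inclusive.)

0, 1, 2, 3, 4, 6

Evaluate at each i in [0,6]:
  i=0: ✓ (all of [1,1])
  i=1: ✓ (all of [2,2])
  i=2: ✓ (all of [3,3])
  i=3: ✓ (all of [4,4])
  i=4: ✓ (all of [5,5])
  i=5: ✗ (fails at j=6)
  i=6: ✓ (all of [7,7])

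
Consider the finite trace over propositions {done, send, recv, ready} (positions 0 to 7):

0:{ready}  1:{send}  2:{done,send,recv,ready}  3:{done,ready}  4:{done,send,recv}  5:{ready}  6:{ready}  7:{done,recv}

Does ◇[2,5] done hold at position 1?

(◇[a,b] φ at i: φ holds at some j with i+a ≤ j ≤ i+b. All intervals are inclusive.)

Check done at each j in [3,6]:
  j=3: true
  j=4: true
  j=5: false
  j=6: false
Found at j=3 → formula holds.

True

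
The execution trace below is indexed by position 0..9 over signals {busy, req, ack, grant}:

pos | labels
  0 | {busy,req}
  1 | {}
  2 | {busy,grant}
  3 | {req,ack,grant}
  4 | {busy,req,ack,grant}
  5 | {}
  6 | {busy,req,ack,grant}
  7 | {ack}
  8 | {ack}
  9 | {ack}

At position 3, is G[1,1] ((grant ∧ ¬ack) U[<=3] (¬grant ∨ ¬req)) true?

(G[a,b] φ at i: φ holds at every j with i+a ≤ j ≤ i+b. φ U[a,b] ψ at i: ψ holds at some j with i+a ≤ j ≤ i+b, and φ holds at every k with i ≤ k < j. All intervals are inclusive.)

Does not hold

Check ((grant ∧ ¬ack) U[<=3] (¬grant ∨ ¬req)) at every j in [4,4]:
  j=4: fails
Fails at j=4 → formula fails.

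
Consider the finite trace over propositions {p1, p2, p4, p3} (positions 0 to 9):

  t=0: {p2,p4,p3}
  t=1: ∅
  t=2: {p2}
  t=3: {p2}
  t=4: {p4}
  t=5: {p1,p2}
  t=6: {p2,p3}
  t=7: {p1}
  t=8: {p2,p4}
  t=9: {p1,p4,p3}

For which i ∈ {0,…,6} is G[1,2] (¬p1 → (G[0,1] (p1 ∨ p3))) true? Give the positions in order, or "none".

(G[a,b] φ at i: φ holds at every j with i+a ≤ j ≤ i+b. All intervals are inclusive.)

4, 5

Evaluate at each i in [0,6]:
  i=0: ✗ (fails at j=1)
  i=1: ✗ (fails at j=2)
  i=2: ✗ (fails at j=3)
  i=3: ✗ (fails at j=4)
  i=4: ✓ (all of [5,6])
  i=5: ✓ (all of [6,7])
  i=6: ✗ (fails at j=8)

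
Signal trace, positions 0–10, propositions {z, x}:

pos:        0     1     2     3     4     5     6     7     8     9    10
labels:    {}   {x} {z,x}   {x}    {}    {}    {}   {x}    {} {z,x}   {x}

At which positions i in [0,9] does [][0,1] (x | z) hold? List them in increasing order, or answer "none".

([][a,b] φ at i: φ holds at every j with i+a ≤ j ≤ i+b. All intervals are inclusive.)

Evaluate at each i in [0,9]:
  i=0: ✗ (fails at j=0)
  i=1: ✓ (all of [1,2])
  i=2: ✓ (all of [2,3])
  i=3: ✗ (fails at j=4)
  i=4: ✗ (fails at j=4)
  i=5: ✗ (fails at j=5)
  i=6: ✗ (fails at j=6)
  i=7: ✗ (fails at j=8)
  i=8: ✗ (fails at j=8)
  i=9: ✓ (all of [9,10])

1, 2, 9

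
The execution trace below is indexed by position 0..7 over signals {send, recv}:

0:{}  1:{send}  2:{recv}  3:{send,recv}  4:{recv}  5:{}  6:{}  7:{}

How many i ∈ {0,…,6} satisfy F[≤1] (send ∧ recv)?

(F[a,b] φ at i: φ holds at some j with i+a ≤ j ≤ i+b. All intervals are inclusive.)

2

Evaluate at each i in [0,6]:
  i=0: ✗ (none in [0,1])
  i=1: ✗ (none in [1,2])
  i=2: ✓ (witness j=3)
  i=3: ✓ (witness j=3)
  i=4: ✗ (none in [4,5])
  i=5: ✗ (none in [5,6])
  i=6: ✗ (none in [6,7])
Positions where it holds: {2, 3} → 2.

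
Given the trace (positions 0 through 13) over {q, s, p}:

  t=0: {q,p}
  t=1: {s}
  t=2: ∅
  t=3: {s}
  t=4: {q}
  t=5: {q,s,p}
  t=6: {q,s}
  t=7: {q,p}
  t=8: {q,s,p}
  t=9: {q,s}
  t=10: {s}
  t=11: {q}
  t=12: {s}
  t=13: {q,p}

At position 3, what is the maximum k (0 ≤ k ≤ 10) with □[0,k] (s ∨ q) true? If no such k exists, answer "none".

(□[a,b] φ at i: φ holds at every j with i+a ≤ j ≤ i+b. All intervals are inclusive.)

(s ∨ q) must hold from j=3 onward; find where it first fails.
  j=3: holds
  j=4: holds
  j=5: holds
  j=6: holds
  j=7: holds
  j=8: holds
  j=9: holds
  j=10: holds
  j=11: holds
  j=12: holds
  j=13: holds
Holds through j=13; largest k = 10.

10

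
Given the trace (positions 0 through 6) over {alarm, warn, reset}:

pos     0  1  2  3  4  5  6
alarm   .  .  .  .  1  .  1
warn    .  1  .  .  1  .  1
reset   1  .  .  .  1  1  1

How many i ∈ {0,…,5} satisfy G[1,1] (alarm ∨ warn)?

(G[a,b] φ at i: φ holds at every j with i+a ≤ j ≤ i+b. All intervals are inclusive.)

Evaluate at each i in [0,5]:
  i=0: ✓ (all of [1,1])
  i=1: ✗ (fails at j=2)
  i=2: ✗ (fails at j=3)
  i=3: ✓ (all of [4,4])
  i=4: ✗ (fails at j=5)
  i=5: ✓ (all of [6,6])
Positions where it holds: {0, 3, 5} → 3.

3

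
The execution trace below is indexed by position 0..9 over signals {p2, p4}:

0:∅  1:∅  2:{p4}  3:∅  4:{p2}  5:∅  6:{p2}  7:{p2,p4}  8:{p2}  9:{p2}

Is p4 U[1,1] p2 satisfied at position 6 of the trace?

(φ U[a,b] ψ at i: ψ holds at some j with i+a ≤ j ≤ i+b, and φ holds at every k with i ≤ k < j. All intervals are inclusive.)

Need some j in [7,7] with p2, and p4 at every k in [6,j-1].
  j=7: p2 holds, but p4 fails at k=6 → not this j.
No j in the window works → until fails.

Does not hold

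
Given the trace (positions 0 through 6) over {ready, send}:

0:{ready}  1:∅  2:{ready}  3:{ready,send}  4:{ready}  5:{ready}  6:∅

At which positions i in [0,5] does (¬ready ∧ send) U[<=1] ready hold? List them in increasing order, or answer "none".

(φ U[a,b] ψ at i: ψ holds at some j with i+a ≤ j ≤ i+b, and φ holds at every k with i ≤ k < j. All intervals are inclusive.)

0, 2, 3, 4, 5

Evaluate at each i in [0,5]:
  i=0: ✓ (rhs at j=0)
  i=1: ✗ (lhs fails at k=1 before rhs at j=2)
  i=2: ✓ (rhs at j=2)
  i=3: ✓ (rhs at j=3)
  i=4: ✓ (rhs at j=4)
  i=5: ✓ (rhs at j=5)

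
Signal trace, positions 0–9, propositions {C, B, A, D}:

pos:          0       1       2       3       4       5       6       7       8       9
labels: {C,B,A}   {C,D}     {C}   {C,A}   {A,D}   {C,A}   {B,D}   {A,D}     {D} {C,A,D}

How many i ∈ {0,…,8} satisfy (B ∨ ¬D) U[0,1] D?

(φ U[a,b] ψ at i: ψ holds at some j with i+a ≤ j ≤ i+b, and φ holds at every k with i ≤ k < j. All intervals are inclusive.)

Evaluate at each i in [0,8]:
  i=0: ✓ (rhs at j=1; lhs holds on [0,0])
  i=1: ✓ (rhs at j=1)
  i=2: ✗ (no rhs in [2,3])
  i=3: ✓ (rhs at j=4; lhs holds on [3,3])
  i=4: ✓ (rhs at j=4)
  i=5: ✓ (rhs at j=6; lhs holds on [5,5])
  i=6: ✓ (rhs at j=6)
  i=7: ✓ (rhs at j=7)
  i=8: ✓ (rhs at j=8)
Positions where it holds: {0, 1, 3, 4, 5, 6, 7, 8} → 8.

8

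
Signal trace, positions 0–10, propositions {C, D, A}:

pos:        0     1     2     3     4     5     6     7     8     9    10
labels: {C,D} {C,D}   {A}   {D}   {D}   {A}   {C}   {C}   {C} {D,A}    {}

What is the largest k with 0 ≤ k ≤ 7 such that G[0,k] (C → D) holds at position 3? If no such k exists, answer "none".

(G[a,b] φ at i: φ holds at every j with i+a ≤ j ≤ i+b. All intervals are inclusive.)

(C → D) must hold from j=3 onward; find where it first fails.
  j=3: holds
  j=4: holds
  j=5: holds
  j=6: fails
Holds on [3,5], so largest k = 2.

2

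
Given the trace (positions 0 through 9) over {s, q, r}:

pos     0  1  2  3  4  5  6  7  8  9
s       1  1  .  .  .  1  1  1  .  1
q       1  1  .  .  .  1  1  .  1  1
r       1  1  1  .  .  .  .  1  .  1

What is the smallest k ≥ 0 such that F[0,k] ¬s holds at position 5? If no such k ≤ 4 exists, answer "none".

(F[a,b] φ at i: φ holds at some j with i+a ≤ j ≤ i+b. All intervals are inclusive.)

Scan j = 5,6,… for ¬s:
  j=5: fails
  j=6: fails
  j=7: fails
  j=8: holds
First hit at j=8, so smallest k = 8-5 = 3.

3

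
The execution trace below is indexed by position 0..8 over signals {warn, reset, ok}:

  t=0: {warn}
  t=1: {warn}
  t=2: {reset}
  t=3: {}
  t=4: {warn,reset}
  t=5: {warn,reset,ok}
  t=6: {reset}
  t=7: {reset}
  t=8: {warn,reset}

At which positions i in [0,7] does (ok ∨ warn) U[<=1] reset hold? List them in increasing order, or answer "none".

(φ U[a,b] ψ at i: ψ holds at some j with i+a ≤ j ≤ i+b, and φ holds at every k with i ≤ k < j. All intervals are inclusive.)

1, 2, 4, 5, 6, 7

Evaluate at each i in [0,7]:
  i=0: ✗ (no rhs in [0,1])
  i=1: ✓ (rhs at j=2; lhs holds on [1,1])
  i=2: ✓ (rhs at j=2)
  i=3: ✗ (lhs fails at k=3 before rhs at j=4)
  i=4: ✓ (rhs at j=4)
  i=5: ✓ (rhs at j=5)
  i=6: ✓ (rhs at j=6)
  i=7: ✓ (rhs at j=7)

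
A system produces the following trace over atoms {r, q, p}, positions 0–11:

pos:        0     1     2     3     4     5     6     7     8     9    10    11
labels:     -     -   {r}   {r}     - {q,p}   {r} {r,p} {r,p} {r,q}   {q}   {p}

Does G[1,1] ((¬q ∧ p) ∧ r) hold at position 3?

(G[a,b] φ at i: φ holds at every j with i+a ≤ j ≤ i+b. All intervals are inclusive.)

False

Check ((¬q ∧ p) ∧ r) at every j in [4,4]:
  j=4: false
Fails at j=4 → formula fails.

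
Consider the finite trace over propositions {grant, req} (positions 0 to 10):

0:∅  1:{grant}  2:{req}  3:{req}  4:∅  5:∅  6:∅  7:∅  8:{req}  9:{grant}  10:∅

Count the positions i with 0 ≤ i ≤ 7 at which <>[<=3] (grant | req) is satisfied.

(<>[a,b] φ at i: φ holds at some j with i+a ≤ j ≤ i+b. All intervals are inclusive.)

Evaluate at each i in [0,7]:
  i=0: ✓ (witness j=1)
  i=1: ✓ (witness j=1)
  i=2: ✓ (witness j=2)
  i=3: ✓ (witness j=3)
  i=4: ✗ (none in [4,7])
  i=5: ✓ (witness j=8)
  i=6: ✓ (witness j=8)
  i=7: ✓ (witness j=8)
Positions where it holds: {0, 1, 2, 3, 5, 6, 7} → 7.

7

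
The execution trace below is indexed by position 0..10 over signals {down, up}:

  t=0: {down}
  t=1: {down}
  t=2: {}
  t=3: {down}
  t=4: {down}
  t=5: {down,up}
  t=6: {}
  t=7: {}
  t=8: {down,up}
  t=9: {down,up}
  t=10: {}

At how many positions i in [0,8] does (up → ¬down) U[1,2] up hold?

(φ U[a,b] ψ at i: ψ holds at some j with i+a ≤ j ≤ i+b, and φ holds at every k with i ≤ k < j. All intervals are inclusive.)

4

Evaluate at each i in [0,8]:
  i=0: ✗ (no rhs in [1,2])
  i=1: ✗ (no rhs in [2,3])
  i=2: ✗ (no rhs in [3,4])
  i=3: ✓ (rhs at j=5; lhs holds on [3,4])
  i=4: ✓ (rhs at j=5; lhs holds on [4,4])
  i=5: ✗ (no rhs in [6,7])
  i=6: ✓ (rhs at j=8; lhs holds on [6,7])
  i=7: ✓ (rhs at j=8; lhs holds on [7,7])
  i=8: ✗ (lhs fails at k=8 before rhs at j=9)
Positions where it holds: {3, 4, 6, 7} → 4.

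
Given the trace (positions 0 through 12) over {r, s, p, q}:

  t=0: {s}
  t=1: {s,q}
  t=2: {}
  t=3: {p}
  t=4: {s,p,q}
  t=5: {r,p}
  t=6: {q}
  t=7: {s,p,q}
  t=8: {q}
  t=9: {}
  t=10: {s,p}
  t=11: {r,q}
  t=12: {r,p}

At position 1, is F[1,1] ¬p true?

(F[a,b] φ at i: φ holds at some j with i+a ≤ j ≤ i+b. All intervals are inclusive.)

Check ¬p at each j in [2,2]:
  j=2: true
Found at j=2 → formula holds.

True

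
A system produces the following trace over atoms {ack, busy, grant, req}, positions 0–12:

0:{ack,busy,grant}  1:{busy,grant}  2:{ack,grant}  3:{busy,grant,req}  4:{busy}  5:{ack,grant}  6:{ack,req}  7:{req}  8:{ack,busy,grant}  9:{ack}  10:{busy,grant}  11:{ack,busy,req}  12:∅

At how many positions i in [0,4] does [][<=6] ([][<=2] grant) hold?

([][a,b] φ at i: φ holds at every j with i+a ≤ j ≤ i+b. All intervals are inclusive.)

0

Evaluate at each i in [0,4]:
  i=0: ✗ (fails at j=2)
  i=1: ✗ (fails at j=2)
  i=2: ✗ (fails at j=2)
  i=3: ✗ (fails at j=3)
  i=4: ✗ (fails at j=4)
Positions where it holds: {} → 0.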